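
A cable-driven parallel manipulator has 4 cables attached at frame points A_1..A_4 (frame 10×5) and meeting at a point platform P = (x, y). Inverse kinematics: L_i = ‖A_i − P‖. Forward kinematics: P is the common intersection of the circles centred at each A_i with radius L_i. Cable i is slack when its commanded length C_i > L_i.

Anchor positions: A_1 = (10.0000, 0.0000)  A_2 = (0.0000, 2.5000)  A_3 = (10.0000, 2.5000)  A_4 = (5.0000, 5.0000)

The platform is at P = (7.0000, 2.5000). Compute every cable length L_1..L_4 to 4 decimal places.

(3.9051, 7.0000, 3.0000, 3.2016)

cable 1: Δx=3.0000, Δy=-2.5000; L_1 = √(Δx²+Δy²) = 3.9051
cable 2: Δx=-7.0000, Δy=0.0000; L_2 = √(Δx²+Δy²) = 7.0000
cable 3: Δx=3.0000, Δy=0.0000; L_3 = √(Δx²+Δy²) = 3.0000
cable 4: Δx=-2.0000, Δy=2.5000; L_4 = √(Δx²+Δy²) = 3.2016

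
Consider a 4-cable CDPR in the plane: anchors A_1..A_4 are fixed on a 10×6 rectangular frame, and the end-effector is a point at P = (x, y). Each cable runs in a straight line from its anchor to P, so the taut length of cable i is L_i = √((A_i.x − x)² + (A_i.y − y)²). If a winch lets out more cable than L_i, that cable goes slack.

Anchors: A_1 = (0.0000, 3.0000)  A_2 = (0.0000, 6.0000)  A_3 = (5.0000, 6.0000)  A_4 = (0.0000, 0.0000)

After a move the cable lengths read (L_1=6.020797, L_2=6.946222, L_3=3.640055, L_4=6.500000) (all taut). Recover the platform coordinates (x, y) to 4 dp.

each cable: (A_i−P)·(A_i−P) = L_i²; let k_i = ‖A_i‖²−L_i²
k_1 = 0.0000+9.0000−36.2500 = -27.2500
row 1: 0.0000x − 6.0000y = -15.0000  (k_2=-12.2500)
row 2: -10.0000x − 6.0000y = -75.0000  (k_3=47.7500)
row 3: 0.0000x + 6.0000y = 15.0000  (k_4=-42.2500)
Cramer on rows 1–2 → x = 6.0000, y = 2.5000
check cable 4: ‖A_4−P‖² = 42.2500 ≈ L_4² = 42.2500 ✓

(6.0000, 2.5000)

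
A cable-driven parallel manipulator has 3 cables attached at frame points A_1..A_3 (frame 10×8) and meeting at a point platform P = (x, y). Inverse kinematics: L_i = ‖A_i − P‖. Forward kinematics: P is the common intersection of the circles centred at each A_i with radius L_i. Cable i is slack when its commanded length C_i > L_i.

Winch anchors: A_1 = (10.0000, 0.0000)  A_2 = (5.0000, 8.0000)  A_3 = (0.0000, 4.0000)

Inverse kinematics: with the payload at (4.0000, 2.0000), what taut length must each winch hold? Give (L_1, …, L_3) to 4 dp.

L_1 = √((10.0000−4.0000)² + (0.0000−2.0000)²) = 6.3246
L_2 = √((5.0000−4.0000)² + (8.0000−2.0000)²) = 6.0828
L_3 = √((0.0000−4.0000)² + (4.0000−2.0000)²) = 4.4721

(6.3246, 6.0828, 4.4721)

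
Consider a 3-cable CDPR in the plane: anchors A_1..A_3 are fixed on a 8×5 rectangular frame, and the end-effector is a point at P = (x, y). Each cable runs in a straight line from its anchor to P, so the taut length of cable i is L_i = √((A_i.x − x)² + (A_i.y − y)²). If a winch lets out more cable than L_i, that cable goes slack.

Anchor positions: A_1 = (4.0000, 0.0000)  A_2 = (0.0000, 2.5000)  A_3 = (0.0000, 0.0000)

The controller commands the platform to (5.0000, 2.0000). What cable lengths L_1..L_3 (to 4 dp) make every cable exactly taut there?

(2.2361, 5.0249, 5.3852)

cable 1: Δx=-1.0000, Δy=-2.0000; L_1 = √(Δx²+Δy²) = 2.2361
cable 2: Δx=-5.0000, Δy=0.5000; L_2 = √(Δx²+Δy²) = 5.0249
cable 3: Δx=-5.0000, Δy=-2.0000; L_3 = √(Δx²+Δy²) = 5.3852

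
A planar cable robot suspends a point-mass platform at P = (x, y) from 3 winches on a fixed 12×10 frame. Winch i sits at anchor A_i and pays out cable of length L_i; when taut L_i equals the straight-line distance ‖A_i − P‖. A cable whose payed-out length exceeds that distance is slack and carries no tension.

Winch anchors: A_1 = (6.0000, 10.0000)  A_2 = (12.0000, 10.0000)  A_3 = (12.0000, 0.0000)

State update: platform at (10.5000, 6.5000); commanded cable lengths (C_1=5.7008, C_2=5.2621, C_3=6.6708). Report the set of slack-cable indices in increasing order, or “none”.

2

i=1: geometric 5.7009 vs commanded 5.7008 ⇒ taut
i=2: geometric 3.8079 vs commanded 5.2621 ⇒ slack
i=3: geometric 6.6708 vs commanded 6.6708 ⇒ taut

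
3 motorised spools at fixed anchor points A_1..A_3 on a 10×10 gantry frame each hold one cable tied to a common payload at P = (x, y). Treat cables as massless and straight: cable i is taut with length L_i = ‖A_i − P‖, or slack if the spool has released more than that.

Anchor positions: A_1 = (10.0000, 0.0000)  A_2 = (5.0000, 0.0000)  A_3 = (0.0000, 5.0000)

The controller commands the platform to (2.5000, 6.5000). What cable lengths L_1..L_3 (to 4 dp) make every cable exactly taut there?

(9.9247, 6.9642, 2.9155)

cable 1: Δx=7.5000, Δy=-6.5000; L_1 = √(Δx²+Δy²) = 9.9247
cable 2: Δx=2.5000, Δy=-6.5000; L_2 = √(Δx²+Δy²) = 6.9642
cable 3: Δx=-2.5000, Δy=-1.5000; L_3 = √(Δx²+Δy²) = 2.9155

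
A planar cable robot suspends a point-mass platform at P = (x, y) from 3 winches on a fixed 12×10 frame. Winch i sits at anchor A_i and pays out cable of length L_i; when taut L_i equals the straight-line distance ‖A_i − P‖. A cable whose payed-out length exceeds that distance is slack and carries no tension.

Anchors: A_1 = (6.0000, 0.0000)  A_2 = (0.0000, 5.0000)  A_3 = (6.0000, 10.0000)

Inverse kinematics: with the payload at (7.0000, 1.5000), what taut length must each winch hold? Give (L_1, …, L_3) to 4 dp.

(1.8028, 7.8262, 8.5586)

L_1: Δ = A_1−P = (-1.0000, -1.5000) → ‖Δ‖ = √3.2500 = 1.8028
L_2: Δ = A_2−P = (-7.0000, 3.5000) → ‖Δ‖ = √61.2500 = 7.8262
L_3: Δ = A_3−P = (-1.0000, 8.5000) → ‖Δ‖ = √73.2500 = 8.5586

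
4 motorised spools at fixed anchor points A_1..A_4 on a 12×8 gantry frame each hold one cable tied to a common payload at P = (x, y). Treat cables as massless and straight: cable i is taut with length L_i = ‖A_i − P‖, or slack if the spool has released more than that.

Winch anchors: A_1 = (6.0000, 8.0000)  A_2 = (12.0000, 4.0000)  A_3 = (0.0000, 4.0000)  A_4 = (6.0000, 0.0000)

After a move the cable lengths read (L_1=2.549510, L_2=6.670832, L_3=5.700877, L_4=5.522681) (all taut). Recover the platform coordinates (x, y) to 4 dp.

(5.5000, 5.5000)

circle eqns → linear via eq_j − eq_1; set q_j = A_j·A_j − L_j²
q_1 = 36.0000+64.0000−6.5000 = 93.5000
-12.0000·x + 8.0000·y = q_1−q_2 = -22.0000
12.0000·x + 8.0000·y = q_1−q_3 = 110.0000
0.0000·x + 16.0000·y = q_1−q_4 = 88.0000
solve first two rows → x=5.5000, y=5.5000
check cable 4: ‖A_4−P‖² = 30.5000 ≈ L_4² = 30.5000 ✓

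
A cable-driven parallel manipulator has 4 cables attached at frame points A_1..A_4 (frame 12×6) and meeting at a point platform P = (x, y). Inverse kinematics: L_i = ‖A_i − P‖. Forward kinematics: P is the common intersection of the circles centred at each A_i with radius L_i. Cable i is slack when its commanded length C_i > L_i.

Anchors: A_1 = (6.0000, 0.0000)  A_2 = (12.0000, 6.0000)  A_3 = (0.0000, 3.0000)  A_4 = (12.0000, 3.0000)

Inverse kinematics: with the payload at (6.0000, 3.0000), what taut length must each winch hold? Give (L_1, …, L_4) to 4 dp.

(3.0000, 6.7082, 6.0000, 6.0000)

cable 1: Δx=0.0000, Δy=-3.0000; L_1 = √(Δx²+Δy²) = 3.0000
cable 2: Δx=6.0000, Δy=3.0000; L_2 = √(Δx²+Δy²) = 6.7082
cable 3: Δx=-6.0000, Δy=0.0000; L_3 = √(Δx²+Δy²) = 6.0000
cable 4: Δx=6.0000, Δy=0.0000; L_4 = √(Δx²+Δy²) = 6.0000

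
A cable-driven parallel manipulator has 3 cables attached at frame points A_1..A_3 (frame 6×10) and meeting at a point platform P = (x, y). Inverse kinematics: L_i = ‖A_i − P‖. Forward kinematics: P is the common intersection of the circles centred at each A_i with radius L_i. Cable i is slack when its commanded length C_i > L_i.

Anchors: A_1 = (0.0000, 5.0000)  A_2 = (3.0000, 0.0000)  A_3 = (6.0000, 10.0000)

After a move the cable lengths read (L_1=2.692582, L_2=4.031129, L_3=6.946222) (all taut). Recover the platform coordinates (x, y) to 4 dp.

(2.5000, 4.0000)

circle eqns → linear via eq_j − eq_1; set k_j = A_j·A_j − L_j²
k_1 = 0.0000+25.0000−7.2500 = 17.7500
-6.0000·x + 10.0000·y = k_1−k_2 = 25.0000
-12.0000·x − 10.0000·y = k_1−k_3 = -70.0000
solve first two rows → x=2.5000, y=4.0000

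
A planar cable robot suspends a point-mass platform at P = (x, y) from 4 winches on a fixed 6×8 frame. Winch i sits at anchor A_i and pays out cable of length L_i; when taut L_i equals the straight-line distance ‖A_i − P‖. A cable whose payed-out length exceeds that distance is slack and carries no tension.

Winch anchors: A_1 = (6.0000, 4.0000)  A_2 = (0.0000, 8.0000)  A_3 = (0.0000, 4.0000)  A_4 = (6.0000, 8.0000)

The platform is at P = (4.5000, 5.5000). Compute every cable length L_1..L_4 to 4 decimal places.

cable 1: Δx=1.5000, Δy=-1.5000; L_1 = √(Δx²+Δy²) = 2.1213
cable 2: Δx=-4.5000, Δy=2.5000; L_2 = √(Δx²+Δy²) = 5.1478
cable 3: Δx=-4.5000, Δy=-1.5000; L_3 = √(Δx²+Δy²) = 4.7434
cable 4: Δx=1.5000, Δy=2.5000; L_4 = √(Δx²+Δy²) = 2.9155

(2.1213, 5.1478, 4.7434, 2.9155)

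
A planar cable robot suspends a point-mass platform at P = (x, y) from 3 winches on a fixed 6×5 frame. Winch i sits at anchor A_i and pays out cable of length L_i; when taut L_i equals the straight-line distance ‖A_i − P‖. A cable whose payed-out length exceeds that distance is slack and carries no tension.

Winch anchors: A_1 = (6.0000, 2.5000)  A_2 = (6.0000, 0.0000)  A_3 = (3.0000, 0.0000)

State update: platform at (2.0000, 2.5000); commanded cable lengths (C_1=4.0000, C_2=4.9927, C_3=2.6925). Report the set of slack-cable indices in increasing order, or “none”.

cable 1: √((4.0000)²+(0.0000)²)=4.0000, C_1=4.0000: taut
cable 2: √((4.0000)²+(-2.5000)²)=4.7170, C_2=4.9927: slack
cable 3: √((1.0000)²+(-2.5000)²)=2.6926, C_3=2.6925: taut

2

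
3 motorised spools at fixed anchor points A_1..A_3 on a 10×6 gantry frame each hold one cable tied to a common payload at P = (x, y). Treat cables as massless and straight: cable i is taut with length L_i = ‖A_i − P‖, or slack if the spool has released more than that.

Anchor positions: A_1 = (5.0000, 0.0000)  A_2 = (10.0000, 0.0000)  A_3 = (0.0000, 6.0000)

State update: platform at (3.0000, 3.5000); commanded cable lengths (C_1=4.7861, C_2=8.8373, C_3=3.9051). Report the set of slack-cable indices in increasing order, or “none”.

1, 2

cable 1: L_1 = ‖A_1−P‖ = 4.0311;  C_1 = 4.7861 → slack
cable 2: L_2 = ‖A_2−P‖ = 7.8262;  C_2 = 8.8373 → slack
cable 3: L_3 = ‖A_3−P‖ = 3.9051;  C_3 = 3.9051 → taut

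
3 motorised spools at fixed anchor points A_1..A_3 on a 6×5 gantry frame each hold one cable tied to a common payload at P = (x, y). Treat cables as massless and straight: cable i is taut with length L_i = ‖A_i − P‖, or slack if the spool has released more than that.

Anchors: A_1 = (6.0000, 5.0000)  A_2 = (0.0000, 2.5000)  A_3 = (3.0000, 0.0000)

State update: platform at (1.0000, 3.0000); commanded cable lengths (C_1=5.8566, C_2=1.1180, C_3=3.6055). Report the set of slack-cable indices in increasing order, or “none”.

1

cable 1: √((5.0000)²+(2.0000)²)=5.3852, C_1=5.8566: slack
cable 2: √((-1.0000)²+(-0.5000)²)=1.1180, C_2=1.1180: taut
cable 3: √((2.0000)²+(-3.0000)²)=3.6056, C_3=3.6055: taut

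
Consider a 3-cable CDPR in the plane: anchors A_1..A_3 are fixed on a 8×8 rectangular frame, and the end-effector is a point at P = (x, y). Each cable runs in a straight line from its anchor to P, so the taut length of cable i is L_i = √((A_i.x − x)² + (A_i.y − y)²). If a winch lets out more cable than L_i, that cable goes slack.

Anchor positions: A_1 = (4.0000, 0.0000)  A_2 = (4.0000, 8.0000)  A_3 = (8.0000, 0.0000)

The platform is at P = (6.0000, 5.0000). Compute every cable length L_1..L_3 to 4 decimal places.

L_1: Δ = A_1−P = (-2.0000, -5.0000) → ‖Δ‖ = √29.0000 = 5.3852
L_2: Δ = A_2−P = (-2.0000, 3.0000) → ‖Δ‖ = √13.0000 = 3.6056
L_3: Δ = A_3−P = (2.0000, -5.0000) → ‖Δ‖ = √29.0000 = 5.3852

(5.3852, 3.6056, 5.3852)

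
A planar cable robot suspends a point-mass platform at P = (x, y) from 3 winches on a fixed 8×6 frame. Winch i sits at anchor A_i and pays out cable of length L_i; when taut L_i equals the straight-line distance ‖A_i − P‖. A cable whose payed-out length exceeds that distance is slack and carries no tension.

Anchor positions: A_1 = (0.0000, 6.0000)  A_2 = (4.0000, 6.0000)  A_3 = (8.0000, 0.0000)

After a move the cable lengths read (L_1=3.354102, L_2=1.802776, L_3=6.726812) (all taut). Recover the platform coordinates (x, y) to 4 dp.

circle eqns → linear via eq_j − eq_1; set k_j = A_j·A_j − L_j²
k_1 = 0.0000+36.0000−11.2500 = 24.7500
-8.0000·x + 0.0000·y = k_1−k_2 = -24.0000
-16.0000·x + 12.0000·y = k_1−k_3 = 6.0000
solve first two rows → x=3.0000, y=4.5000

(3.0000, 4.5000)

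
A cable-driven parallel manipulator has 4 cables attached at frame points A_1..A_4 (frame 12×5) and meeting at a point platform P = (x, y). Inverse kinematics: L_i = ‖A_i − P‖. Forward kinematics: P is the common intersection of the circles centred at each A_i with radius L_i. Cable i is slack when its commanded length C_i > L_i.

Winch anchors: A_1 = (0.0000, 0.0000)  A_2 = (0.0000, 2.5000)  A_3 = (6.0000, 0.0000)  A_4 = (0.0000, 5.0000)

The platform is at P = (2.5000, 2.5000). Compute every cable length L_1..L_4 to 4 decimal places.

L_1: Δ = A_1−P = (-2.5000, -2.5000) → ‖Δ‖ = √12.5000 = 3.5355
L_2: Δ = A_2−P = (-2.5000, 0.0000) → ‖Δ‖ = √6.2500 = 2.5000
L_3: Δ = A_3−P = (3.5000, -2.5000) → ‖Δ‖ = √18.5000 = 4.3012
L_4: Δ = A_4−P = (-2.5000, 2.5000) → ‖Δ‖ = √12.5000 = 3.5355

(3.5355, 2.5000, 4.3012, 3.5355)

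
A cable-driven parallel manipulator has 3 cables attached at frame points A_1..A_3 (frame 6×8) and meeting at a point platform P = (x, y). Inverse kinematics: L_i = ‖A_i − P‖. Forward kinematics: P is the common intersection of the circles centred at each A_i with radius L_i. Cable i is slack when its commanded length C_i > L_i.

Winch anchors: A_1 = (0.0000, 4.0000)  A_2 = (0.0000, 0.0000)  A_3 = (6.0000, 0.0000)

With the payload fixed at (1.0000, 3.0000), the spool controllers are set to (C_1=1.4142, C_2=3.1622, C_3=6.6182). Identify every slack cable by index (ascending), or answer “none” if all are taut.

cable 1: √((-1.0000)²+(1.0000)²)=1.4142, C_1=1.4142: taut
cable 2: √((-1.0000)²+(-3.0000)²)=3.1623, C_2=3.1622: taut
cable 3: √((5.0000)²+(-3.0000)²)=5.8310, C_3=6.6182: slack

3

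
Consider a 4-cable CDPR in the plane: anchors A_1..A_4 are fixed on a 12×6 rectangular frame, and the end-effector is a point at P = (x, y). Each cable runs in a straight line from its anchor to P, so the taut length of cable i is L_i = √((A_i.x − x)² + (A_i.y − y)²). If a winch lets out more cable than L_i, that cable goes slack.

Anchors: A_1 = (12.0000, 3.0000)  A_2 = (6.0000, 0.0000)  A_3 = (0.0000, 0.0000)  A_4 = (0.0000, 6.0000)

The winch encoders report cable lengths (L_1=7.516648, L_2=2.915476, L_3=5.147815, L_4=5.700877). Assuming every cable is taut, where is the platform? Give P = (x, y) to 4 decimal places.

(4.5000, 2.5000)

circle eqns → linear via eq_j − eq_1; set c_j = A_j·A_j − L_j²
c_1 = 144.0000+9.0000−56.5000 = 96.5000
12.0000·x + 6.0000·y = c_1−c_2 = 69.0000
24.0000·x + 6.0000·y = c_1−c_3 = 123.0000
24.0000·x − 6.0000·y = c_1−c_4 = 93.0000
solve first two rows → x=4.5000, y=2.5000
check cable 4: ‖A_4−P‖² = 32.5000 ≈ L_4² = 32.5000 ✓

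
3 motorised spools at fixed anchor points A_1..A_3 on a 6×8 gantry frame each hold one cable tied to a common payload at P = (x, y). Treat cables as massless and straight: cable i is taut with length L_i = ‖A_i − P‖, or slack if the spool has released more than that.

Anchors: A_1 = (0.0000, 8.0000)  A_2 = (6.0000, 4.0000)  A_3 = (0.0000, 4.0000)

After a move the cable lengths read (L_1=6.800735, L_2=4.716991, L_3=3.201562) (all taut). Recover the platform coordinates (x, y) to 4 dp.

(2.0000, 1.5000)

each cable: (A_i−P)·(A_i−P) = L_i²; let c_i = ‖A_i‖²−L_i²
c_1 = 0.0000+64.0000−46.2500 = 17.7500
row 1: -12.0000x + 8.0000y = -12.0000  (c_2=29.7500)
row 2: 0.0000x + 8.0000y = 12.0000  (c_3=5.7500)
Cramer on rows 1–2 → x = 2.0000, y = 1.5000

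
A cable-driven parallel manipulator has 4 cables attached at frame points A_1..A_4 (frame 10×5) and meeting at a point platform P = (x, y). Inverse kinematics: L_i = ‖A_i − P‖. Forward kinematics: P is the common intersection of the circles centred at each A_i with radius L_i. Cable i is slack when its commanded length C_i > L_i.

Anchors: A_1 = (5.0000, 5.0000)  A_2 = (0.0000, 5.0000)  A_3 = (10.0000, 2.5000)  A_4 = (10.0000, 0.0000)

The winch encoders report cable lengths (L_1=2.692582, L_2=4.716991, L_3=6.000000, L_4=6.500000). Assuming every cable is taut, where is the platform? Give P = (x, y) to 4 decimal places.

expand ‖A_i−P‖²=L_i² and subtract eq 1 (k_i ≔ ‖A_i‖²−L_i²)
k_1 = 25.0000+25.0000−7.2500 = 42.7500
eq1−eq2 → [10.0000  0.0000]·P = 40.0000
eq1−eq3 → [-10.0000  5.0000]·P = -27.5000
eq1−eq4 → [-10.0000  10.0000]·P = -15.0000
2×2 solve → P = (4.0000, 2.5000)
check cable 4: ‖A_4−P‖² = 42.2500 ≈ L_4² = 42.2500 ✓

(4.0000, 2.5000)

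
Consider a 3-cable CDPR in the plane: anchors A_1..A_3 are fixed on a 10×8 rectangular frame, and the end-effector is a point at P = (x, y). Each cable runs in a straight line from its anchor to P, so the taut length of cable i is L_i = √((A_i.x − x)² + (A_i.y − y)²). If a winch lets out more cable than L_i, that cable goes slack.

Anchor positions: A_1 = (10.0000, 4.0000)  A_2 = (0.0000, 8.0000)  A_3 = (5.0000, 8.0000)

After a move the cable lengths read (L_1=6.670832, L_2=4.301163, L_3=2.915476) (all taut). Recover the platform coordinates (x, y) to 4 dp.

circle eqns → linear via eq_j − eq_1; set q_j = A_j·A_j − L_j²
q_1 = 100.0000+16.0000−44.5000 = 71.5000
20.0000·x − 8.0000·y = q_1−q_2 = 26.0000
10.0000·x − 8.0000·y = q_1−q_3 = -9.0000
solve first two rows → x=3.5000, y=5.5000

(3.5000, 5.5000)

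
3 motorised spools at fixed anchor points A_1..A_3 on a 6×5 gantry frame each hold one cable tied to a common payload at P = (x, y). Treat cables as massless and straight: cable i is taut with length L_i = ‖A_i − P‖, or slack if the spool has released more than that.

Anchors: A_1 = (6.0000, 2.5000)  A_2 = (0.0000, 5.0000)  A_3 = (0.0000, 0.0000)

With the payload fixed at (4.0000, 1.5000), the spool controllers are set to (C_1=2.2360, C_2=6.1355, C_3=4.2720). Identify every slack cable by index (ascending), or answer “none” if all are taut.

2

i=1: geometric 2.2361 vs commanded 2.2360 ⇒ taut
i=2: geometric 5.3151 vs commanded 6.1355 ⇒ slack
i=3: geometric 4.2720 vs commanded 4.2720 ⇒ taut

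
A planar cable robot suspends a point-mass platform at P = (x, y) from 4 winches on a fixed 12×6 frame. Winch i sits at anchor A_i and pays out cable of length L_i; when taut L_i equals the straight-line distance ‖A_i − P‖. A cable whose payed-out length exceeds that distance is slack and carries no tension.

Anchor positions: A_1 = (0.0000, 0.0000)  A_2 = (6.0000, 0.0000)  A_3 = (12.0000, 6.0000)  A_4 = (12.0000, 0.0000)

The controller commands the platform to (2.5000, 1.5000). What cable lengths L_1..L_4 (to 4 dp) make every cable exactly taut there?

(2.9155, 3.8079, 10.5119, 9.6177)

L_1: Δ = A_1−P = (-2.5000, -1.5000) → ‖Δ‖ = √8.5000 = 2.9155
L_2: Δ = A_2−P = (3.5000, -1.5000) → ‖Δ‖ = √14.5000 = 3.8079
L_3: Δ = A_3−P = (9.5000, 4.5000) → ‖Δ‖ = √110.5000 = 10.5119
L_4: Δ = A_4−P = (9.5000, -1.5000) → ‖Δ‖ = √92.5000 = 9.6177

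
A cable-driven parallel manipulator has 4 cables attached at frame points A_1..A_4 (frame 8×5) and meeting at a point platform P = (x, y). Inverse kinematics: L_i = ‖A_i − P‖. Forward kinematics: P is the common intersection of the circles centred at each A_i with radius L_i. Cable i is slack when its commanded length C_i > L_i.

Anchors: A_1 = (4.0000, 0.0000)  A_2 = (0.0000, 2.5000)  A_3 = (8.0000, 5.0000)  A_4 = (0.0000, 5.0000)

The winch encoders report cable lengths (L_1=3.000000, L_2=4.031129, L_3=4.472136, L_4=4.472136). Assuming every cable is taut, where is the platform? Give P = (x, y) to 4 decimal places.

(4.0000, 3.0000)

circle eqns → linear via eq_j − eq_1; set q_j = A_j·A_j − L_j²
q_1 = 16.0000+0.0000−9.0000 = 7.0000
8.0000·x − 5.0000·y = q_1−q_2 = 17.0000
-8.0000·x − 10.0000·y = q_1−q_3 = -62.0000
8.0000·x − 10.0000·y = q_1−q_4 = 2.0000
solve first two rows → x=4.0000, y=3.0000
check cable 4: ‖A_4−P‖² = 20.0000 ≈ L_4² = 20.0000 ✓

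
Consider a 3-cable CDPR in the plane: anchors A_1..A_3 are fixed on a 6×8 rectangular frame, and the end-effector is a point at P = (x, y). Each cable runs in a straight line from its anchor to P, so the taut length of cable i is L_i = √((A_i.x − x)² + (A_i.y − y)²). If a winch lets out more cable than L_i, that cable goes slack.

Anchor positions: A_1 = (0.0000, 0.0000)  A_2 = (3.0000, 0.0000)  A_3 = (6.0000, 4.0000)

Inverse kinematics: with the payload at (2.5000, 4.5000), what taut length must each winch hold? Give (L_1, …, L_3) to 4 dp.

L_1 = √((0.0000−2.5000)² + (0.0000−4.5000)²) = 5.1478
L_2 = √((3.0000−2.5000)² + (0.0000−4.5000)²) = 4.5277
L_3 = √((6.0000−2.5000)² + (4.0000−4.5000)²) = 3.5355

(5.1478, 4.5277, 3.5355)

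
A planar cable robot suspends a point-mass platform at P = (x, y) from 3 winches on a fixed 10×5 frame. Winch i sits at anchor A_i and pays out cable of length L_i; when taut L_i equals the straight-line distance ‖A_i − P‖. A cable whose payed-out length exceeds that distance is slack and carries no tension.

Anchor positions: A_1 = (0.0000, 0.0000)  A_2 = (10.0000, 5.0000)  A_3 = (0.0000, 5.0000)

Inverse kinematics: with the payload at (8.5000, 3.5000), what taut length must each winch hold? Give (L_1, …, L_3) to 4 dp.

cable 1: Δx=-8.5000, Δy=-3.5000; L_1 = √(Δx²+Δy²) = 9.1924
cable 2: Δx=1.5000, Δy=1.5000; L_2 = √(Δx²+Δy²) = 2.1213
cable 3: Δx=-8.5000, Δy=1.5000; L_3 = √(Δx²+Δy²) = 8.6313

(9.1924, 2.1213, 8.6313)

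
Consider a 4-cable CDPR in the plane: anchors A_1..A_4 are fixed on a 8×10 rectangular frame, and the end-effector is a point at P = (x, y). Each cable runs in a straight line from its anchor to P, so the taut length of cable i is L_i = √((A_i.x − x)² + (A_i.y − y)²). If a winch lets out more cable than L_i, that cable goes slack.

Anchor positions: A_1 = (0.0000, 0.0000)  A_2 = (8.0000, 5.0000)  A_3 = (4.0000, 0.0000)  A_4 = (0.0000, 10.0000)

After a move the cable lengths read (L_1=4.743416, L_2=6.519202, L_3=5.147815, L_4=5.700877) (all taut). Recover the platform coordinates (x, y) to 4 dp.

(1.5000, 4.5000)

expand ‖A_i−P‖²=L_i² and subtract eq 1 (k_i ≔ ‖A_i‖²−L_i²)
k_1 = 0.0000+0.0000−22.5000 = -22.5000
eq1−eq2 → [-16.0000  -10.0000]·P = -69.0000
eq1−eq3 → [-8.0000  0.0000]·P = -12.0000
eq1−eq4 → [0.0000  -20.0000]·P = -90.0000
2×2 solve → P = (1.5000, 4.5000)
check cable 4: ‖A_4−P‖² = 32.5000 ≈ L_4² = 32.5000 ✓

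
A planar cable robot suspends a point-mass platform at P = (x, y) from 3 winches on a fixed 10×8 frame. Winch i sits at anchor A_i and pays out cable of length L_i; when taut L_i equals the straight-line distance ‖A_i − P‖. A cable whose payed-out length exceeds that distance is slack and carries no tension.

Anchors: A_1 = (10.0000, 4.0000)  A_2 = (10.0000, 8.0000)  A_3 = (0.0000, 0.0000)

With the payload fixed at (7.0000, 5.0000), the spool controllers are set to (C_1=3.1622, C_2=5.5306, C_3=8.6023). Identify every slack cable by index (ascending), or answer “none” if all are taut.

2

i=1: geometric 3.1623 vs commanded 3.1622 ⇒ taut
i=2: geometric 4.2426 vs commanded 5.5306 ⇒ slack
i=3: geometric 8.6023 vs commanded 8.6023 ⇒ taut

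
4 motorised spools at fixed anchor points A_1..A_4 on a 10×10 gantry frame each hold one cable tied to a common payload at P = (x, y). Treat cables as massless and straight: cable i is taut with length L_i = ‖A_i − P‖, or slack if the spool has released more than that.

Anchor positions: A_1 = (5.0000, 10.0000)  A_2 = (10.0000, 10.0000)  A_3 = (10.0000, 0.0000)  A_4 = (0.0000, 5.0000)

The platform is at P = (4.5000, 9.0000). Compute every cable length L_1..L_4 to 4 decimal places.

L_1 = √((5.0000−4.5000)² + (10.0000−9.0000)²) = 1.1180
L_2 = √((10.0000−4.5000)² + (10.0000−9.0000)²) = 5.5902
L_3 = √((10.0000−4.5000)² + (0.0000−9.0000)²) = 10.5475
L_4 = √((0.0000−4.5000)² + (5.0000−9.0000)²) = 6.0208

(1.1180, 5.5902, 10.5475, 6.0208)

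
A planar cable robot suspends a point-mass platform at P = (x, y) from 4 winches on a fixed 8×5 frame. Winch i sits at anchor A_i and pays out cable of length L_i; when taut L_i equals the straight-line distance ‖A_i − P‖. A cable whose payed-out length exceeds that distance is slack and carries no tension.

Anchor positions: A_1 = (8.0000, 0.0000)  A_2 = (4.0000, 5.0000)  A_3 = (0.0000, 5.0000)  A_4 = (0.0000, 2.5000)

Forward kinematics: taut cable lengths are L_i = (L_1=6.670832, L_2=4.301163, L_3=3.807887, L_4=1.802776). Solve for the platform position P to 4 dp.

(1.5000, 1.5000)

circle eqns → linear via eq_j − eq_1; set q_j = A_j·A_j − L_j²
q_1 = 64.0000+0.0000−44.5000 = 19.5000
8.0000·x − 10.0000·y = q_1−q_2 = -3.0000
16.0000·x − 10.0000·y = q_1−q_3 = 9.0000
16.0000·x − 5.0000·y = q_1−q_4 = 16.5000
solve first two rows → x=1.5000, y=1.5000
check cable 4: ‖A_4−P‖² = 3.2500 ≈ L_4² = 3.2500 ✓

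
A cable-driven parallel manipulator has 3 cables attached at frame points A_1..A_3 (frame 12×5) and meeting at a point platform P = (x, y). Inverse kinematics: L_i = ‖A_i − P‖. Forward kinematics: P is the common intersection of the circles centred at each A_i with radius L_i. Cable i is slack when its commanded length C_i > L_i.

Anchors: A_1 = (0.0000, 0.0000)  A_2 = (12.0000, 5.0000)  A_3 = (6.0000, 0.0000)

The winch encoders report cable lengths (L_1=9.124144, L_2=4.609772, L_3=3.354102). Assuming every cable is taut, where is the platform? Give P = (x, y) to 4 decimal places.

(9.0000, 1.5000)

circle eqns → linear via eq_j − eq_1; set k_j = A_j·A_j − L_j²
k_1 = 0.0000+0.0000−83.2500 = -83.2500
-24.0000·x − 10.0000·y = k_1−k_2 = -231.0000
-12.0000·x + 0.0000·y = k_1−k_3 = -108.0000
solve first two rows → x=9.0000, y=1.5000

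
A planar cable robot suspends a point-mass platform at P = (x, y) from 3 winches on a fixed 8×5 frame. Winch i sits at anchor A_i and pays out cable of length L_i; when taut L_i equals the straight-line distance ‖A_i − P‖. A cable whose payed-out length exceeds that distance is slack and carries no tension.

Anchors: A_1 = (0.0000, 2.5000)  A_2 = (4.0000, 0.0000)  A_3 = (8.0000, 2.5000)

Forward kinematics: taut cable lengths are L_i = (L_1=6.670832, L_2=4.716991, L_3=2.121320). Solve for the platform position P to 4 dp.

each cable: (A_i−P)·(A_i−P) = L_i²; let k_i = ‖A_i‖²−L_i²
k_1 = 0.0000+6.2500−44.5000 = -38.2500
row 1: -8.0000x + 5.0000y = -32.0000  (k_2=-6.2500)
row 2: -16.0000x + 0.0000y = -104.0000  (k_3=65.7500)
Cramer on rows 1–2 → x = 6.5000, y = 4.0000

(6.5000, 4.0000)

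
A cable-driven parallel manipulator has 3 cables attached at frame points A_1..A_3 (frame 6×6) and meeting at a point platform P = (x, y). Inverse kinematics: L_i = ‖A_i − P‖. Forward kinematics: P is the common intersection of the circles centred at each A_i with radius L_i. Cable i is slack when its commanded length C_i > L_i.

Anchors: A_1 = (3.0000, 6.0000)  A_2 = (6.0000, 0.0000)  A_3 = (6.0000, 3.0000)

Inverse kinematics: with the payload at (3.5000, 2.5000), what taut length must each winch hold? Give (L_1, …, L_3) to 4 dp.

cable 1: Δx=-0.5000, Δy=3.5000; L_1 = √(Δx²+Δy²) = 3.5355
cable 2: Δx=2.5000, Δy=-2.5000; L_2 = √(Δx²+Δy²) = 3.5355
cable 3: Δx=2.5000, Δy=0.5000; L_3 = √(Δx²+Δy²) = 2.5495

(3.5355, 3.5355, 2.5495)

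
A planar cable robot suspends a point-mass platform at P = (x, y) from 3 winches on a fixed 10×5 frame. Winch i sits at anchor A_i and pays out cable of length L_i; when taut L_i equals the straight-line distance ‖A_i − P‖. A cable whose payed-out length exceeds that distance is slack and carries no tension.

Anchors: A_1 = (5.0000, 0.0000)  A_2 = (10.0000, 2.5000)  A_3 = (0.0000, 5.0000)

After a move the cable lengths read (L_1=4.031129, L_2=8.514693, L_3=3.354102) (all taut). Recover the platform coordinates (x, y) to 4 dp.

circle eqns → linear via eq_j − eq_1; set c_j = A_j·A_j − L_j²
c_1 = 25.0000+0.0000−16.2500 = 8.7500
-10.0000·x − 5.0000·y = c_1−c_2 = -25.0000
10.0000·x − 10.0000·y = c_1−c_3 = -5.0000
solve first two rows → x=1.5000, y=2.0000

(1.5000, 2.0000)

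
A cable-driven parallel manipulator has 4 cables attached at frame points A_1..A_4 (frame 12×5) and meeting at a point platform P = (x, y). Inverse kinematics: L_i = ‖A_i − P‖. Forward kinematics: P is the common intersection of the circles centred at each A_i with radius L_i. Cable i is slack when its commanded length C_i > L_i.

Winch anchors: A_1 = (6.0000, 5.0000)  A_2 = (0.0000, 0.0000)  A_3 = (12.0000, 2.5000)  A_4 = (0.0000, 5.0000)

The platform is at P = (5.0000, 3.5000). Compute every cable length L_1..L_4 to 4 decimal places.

L_1: Δ = A_1−P = (1.0000, 1.5000) → ‖Δ‖ = √3.2500 = 1.8028
L_2: Δ = A_2−P = (-5.0000, -3.5000) → ‖Δ‖ = √37.2500 = 6.1033
L_3: Δ = A_3−P = (7.0000, -1.0000) → ‖Δ‖ = √50.0000 = 7.0711
L_4: Δ = A_4−P = (-5.0000, 1.5000) → ‖Δ‖ = √27.2500 = 5.2202

(1.8028, 6.1033, 7.0711, 5.2202)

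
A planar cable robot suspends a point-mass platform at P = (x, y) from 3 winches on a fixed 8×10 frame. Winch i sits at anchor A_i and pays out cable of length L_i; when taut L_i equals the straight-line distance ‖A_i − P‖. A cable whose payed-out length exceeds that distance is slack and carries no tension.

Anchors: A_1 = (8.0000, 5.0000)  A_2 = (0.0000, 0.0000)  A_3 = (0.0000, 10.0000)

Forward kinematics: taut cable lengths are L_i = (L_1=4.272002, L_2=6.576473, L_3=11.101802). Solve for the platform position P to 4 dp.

expand ‖A_i−P‖²=L_i² and subtract eq 1 (c_i ≔ ‖A_i‖²−L_i²)
c_1 = 64.0000+25.0000−18.2500 = 70.7500
eq1−eq2 → [16.0000  10.0000]·P = 114.0000
eq1−eq3 → [16.0000  -10.0000]·P = 94.0000
2×2 solve → P = (6.5000, 1.0000)

(6.5000, 1.0000)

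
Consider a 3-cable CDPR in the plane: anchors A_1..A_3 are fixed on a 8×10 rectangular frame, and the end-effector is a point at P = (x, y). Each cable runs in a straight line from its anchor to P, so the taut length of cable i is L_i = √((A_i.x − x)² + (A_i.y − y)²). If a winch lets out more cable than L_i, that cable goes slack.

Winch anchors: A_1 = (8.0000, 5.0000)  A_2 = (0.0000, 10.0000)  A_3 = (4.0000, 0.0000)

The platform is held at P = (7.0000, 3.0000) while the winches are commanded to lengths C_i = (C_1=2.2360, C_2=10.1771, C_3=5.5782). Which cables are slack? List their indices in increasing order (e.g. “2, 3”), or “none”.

2, 3

i=1: geometric 2.2361 vs commanded 2.2360 ⇒ taut
i=2: geometric 9.8995 vs commanded 10.1771 ⇒ slack
i=3: geometric 4.2426 vs commanded 5.5782 ⇒ slack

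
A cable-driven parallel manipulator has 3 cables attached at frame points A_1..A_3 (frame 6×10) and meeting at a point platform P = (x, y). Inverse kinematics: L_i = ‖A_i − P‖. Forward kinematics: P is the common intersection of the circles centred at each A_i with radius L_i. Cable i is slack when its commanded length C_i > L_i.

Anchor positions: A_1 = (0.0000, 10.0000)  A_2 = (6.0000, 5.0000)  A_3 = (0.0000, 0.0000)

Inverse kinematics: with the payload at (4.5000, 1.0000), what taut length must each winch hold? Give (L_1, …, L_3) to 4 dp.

(10.0623, 4.2720, 4.6098)

L_1: Δ = A_1−P = (-4.5000, 9.0000) → ‖Δ‖ = √101.2500 = 10.0623
L_2: Δ = A_2−P = (1.5000, 4.0000) → ‖Δ‖ = √18.2500 = 4.2720
L_3: Δ = A_3−P = (-4.5000, -1.0000) → ‖Δ‖ = √21.2500 = 4.6098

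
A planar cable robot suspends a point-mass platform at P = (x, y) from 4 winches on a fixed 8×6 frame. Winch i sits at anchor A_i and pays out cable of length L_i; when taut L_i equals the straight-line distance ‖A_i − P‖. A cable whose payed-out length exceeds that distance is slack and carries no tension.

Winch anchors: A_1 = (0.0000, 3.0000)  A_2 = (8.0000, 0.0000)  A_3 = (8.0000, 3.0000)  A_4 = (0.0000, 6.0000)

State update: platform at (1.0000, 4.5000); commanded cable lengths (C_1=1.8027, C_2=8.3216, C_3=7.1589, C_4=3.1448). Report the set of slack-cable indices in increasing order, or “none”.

cable 1: √((-1.0000)²+(-1.5000)²)=1.8028, C_1=1.8027: taut
cable 2: √((7.0000)²+(-4.5000)²)=8.3217, C_2=8.3216: taut
cable 3: √((7.0000)²+(-1.5000)²)=7.1589, C_3=7.1589: taut
cable 4: √((-1.0000)²+(1.5000)²)=1.8028, C_4=3.1448: slack

4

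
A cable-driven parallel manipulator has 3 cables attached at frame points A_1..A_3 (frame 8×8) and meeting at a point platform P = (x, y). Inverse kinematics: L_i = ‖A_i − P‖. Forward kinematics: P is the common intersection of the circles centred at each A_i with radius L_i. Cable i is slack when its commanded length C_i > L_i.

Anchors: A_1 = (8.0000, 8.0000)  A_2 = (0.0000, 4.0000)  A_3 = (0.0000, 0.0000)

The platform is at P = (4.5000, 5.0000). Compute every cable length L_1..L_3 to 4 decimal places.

L_1 = √((8.0000−4.5000)² + (8.0000−5.0000)²) = 4.6098
L_2 = √((0.0000−4.5000)² + (4.0000−5.0000)²) = 4.6098
L_3 = √((0.0000−4.5000)² + (0.0000−5.0000)²) = 6.7268

(4.6098, 4.6098, 6.7268)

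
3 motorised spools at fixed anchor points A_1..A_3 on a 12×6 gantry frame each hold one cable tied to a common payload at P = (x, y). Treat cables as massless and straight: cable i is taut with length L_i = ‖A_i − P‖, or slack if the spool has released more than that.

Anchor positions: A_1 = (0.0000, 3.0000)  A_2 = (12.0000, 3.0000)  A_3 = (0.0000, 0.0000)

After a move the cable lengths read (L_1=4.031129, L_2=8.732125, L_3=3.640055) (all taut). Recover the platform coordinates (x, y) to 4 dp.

(3.5000, 1.0000)

expand ‖A_i−P‖²=L_i² and subtract eq 1 (q_i ≔ ‖A_i‖²−L_i²)
q_1 = 0.0000+9.0000−16.2500 = -7.2500
eq1−eq2 → [-24.0000  0.0000]·P = -84.0000
eq1−eq3 → [0.0000  6.0000]·P = 6.0000
2×2 solve → P = (3.5000, 1.0000)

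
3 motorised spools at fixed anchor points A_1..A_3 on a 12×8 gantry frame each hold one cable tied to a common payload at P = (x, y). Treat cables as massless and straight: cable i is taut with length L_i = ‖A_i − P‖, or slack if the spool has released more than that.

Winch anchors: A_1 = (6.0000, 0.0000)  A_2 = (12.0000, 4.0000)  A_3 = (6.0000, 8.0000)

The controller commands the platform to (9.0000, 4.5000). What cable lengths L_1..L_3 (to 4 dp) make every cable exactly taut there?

(5.4083, 3.0414, 4.6098)

cable 1: Δx=-3.0000, Δy=-4.5000; L_1 = √(Δx²+Δy²) = 5.4083
cable 2: Δx=3.0000, Δy=-0.5000; L_2 = √(Δx²+Δy²) = 3.0414
cable 3: Δx=-3.0000, Δy=3.5000; L_3 = √(Δx²+Δy²) = 4.6098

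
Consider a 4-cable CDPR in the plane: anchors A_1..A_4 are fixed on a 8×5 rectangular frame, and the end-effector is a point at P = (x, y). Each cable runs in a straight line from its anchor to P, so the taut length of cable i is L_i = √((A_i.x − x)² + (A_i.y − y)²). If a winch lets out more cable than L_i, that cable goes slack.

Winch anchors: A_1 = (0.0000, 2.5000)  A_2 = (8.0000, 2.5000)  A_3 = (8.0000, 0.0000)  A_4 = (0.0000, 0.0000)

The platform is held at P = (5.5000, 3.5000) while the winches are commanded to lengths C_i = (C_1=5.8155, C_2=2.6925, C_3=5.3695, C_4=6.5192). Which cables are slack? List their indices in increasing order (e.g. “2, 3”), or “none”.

1, 3

cable 1: L_1 = ‖A_1−P‖ = 5.5902;  C_1 = 5.8155 → slack
cable 2: L_2 = ‖A_2−P‖ = 2.6926;  C_2 = 2.6925 → taut
cable 3: L_3 = ‖A_3−P‖ = 4.3012;  C_3 = 5.3695 → slack
cable 4: L_4 = ‖A_4−P‖ = 6.5192;  C_4 = 6.5192 → taut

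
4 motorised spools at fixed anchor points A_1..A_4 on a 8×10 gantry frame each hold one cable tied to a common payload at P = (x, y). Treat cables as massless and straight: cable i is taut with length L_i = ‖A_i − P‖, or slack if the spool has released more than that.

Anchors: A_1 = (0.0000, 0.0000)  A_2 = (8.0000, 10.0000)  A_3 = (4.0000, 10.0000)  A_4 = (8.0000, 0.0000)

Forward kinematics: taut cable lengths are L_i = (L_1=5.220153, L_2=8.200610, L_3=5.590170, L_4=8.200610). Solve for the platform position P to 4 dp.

(1.5000, 5.0000)

circle eqns → linear via eq_j − eq_1; set q_j = A_j·A_j − L_j²
q_1 = 0.0000+0.0000−27.2500 = -27.2500
-16.0000·x − 20.0000·y = q_1−q_2 = -124.0000
-8.0000·x − 20.0000·y = q_1−q_3 = -112.0000
-16.0000·x + 0.0000·y = q_1−q_4 = -24.0000
solve first two rows → x=1.5000, y=5.0000
check cable 4: ‖A_4−P‖² = 67.2500 ≈ L_4² = 67.2500 ✓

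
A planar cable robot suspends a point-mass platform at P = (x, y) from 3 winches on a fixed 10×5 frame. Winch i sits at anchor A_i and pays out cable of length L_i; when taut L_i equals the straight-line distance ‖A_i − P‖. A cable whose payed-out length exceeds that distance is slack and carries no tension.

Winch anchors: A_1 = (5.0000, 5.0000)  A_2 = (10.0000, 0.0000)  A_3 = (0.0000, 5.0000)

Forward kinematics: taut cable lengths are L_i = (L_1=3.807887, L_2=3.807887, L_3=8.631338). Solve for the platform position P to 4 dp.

(8.5000, 3.5000)

expand ‖A_i−P‖²=L_i² and subtract eq 1 (c_i ≔ ‖A_i‖²−L_i²)
c_1 = 25.0000+25.0000−14.5000 = 35.5000
eq1−eq2 → [-10.0000  10.0000]·P = -50.0000
eq1−eq3 → [10.0000  0.0000]·P = 85.0000
2×2 solve → P = (8.5000, 3.5000)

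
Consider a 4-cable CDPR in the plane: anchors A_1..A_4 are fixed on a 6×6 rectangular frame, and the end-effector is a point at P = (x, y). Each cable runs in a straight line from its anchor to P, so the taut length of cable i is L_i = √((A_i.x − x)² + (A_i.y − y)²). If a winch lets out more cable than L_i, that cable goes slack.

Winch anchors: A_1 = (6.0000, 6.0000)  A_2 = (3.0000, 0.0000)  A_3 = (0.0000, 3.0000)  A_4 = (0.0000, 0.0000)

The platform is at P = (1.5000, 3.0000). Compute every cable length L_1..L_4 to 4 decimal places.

(5.4083, 3.3541, 1.5000, 3.3541)

cable 1: Δx=4.5000, Δy=3.0000; L_1 = √(Δx²+Δy²) = 5.4083
cable 2: Δx=1.5000, Δy=-3.0000; L_2 = √(Δx²+Δy²) = 3.3541
cable 3: Δx=-1.5000, Δy=0.0000; L_3 = √(Δx²+Δy²) = 1.5000
cable 4: Δx=-1.5000, Δy=-3.0000; L_4 = √(Δx²+Δy²) = 3.3541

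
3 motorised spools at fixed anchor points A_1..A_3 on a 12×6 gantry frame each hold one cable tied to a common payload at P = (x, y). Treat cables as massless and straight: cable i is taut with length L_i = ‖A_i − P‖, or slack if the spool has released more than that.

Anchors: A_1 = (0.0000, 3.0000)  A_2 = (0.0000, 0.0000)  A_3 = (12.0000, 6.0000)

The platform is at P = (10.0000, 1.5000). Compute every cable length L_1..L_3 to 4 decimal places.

L_1 = √((0.0000−10.0000)² + (3.0000−1.5000)²) = 10.1119
L_2 = √((0.0000−10.0000)² + (0.0000−1.5000)²) = 10.1119
L_3 = √((12.0000−10.0000)² + (6.0000−1.5000)²) = 4.9244

(10.1119, 10.1119, 4.9244)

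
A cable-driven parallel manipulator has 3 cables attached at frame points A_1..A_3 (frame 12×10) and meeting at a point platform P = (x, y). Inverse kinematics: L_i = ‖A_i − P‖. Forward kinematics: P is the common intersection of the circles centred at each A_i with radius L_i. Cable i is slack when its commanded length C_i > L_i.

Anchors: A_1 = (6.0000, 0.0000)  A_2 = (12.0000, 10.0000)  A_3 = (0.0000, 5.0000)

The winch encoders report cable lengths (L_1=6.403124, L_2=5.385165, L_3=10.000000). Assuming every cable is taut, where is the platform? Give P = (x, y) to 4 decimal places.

(10.0000, 5.0000)

expand ‖A_i−P‖²=L_i² and subtract eq 1 (q_i ≔ ‖A_i‖²−L_i²)
q_1 = 36.0000+0.0000−41.0000 = -5.0000
eq1−eq2 → [-12.0000  -20.0000]·P = -220.0000
eq1−eq3 → [12.0000  -10.0000]·P = 70.0000
2×2 solve → P = (10.0000, 5.0000)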